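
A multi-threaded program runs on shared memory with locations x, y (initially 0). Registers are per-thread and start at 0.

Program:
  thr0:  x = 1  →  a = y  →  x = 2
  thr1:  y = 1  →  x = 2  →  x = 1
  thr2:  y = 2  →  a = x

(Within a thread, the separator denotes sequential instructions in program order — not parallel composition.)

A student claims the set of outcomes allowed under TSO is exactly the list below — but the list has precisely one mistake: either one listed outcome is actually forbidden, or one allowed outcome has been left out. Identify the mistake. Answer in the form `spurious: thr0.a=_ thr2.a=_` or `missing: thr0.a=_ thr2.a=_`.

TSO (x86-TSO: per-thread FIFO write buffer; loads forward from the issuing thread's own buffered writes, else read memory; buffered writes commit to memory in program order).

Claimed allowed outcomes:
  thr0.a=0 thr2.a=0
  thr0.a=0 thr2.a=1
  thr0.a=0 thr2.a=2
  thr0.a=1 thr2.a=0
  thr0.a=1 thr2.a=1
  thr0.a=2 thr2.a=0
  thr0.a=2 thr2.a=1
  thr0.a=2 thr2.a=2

missing: thr0.a=1 thr2.a=2

outcome vector order: (thr0.a,thr2.a)
under TSO → (0,0); (0,1); (0,2); (1,0); (1,1); (1,2); (2,0); (2,1); (2,2)
TSO∖claimed = {(1,2)}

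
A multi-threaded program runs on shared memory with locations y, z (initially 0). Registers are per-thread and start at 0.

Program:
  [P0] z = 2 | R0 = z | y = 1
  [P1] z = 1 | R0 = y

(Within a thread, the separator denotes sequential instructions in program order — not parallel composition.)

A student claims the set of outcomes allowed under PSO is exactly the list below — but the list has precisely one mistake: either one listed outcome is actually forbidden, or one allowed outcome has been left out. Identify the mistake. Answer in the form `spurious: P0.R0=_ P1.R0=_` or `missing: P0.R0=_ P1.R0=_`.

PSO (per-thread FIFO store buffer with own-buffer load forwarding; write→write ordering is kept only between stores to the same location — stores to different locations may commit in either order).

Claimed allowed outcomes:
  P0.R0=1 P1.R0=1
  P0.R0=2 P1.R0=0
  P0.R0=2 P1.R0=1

missing: P0.R0=1 P1.R0=0

outcome vector order: (P0.R0,P1.R0)
PSO: 4 outcomes — {<1 0> <1 1> <2 0> <2 1>}
PSO∖claimed = {<1 0>}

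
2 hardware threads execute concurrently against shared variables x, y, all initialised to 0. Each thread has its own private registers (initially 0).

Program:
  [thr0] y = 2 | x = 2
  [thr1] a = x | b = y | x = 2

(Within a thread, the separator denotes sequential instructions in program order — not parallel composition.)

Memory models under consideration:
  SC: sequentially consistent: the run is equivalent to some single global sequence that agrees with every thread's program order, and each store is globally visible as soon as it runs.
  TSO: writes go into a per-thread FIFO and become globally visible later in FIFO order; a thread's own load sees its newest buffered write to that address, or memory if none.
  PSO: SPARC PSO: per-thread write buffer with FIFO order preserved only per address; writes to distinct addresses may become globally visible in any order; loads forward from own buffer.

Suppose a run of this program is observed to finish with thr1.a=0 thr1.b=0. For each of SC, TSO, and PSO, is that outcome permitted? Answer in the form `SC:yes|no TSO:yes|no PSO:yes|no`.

outcome vector order: (thr1.a,thr1.b)
under SC → 00; 02; 22
under TSO → 00; 02; 22
under PSO → 00; 02; 20; 22
target 00 ∈ {SC,TSO,PSO}

SC:yes TSO:yes PSO:yes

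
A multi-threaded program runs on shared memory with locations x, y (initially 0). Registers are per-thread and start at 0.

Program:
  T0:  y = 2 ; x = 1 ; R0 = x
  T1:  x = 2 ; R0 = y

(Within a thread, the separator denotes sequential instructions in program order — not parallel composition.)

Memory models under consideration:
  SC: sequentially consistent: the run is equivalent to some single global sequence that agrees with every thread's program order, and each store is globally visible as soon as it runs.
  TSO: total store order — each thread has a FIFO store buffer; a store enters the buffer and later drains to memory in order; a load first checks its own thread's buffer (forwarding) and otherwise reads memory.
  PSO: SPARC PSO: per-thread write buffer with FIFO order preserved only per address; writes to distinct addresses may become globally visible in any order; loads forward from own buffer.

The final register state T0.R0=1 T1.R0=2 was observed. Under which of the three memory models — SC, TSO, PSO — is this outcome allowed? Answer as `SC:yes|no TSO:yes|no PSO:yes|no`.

SC:yes TSO:yes PSO:yes

outcome vector order: (T0.R0,T1.R0)
SC (3): (1,0), (1,2), (2,2)
TSO (4): (1,0), (1,2), (2,0), (2,2)
PSO (4): (1,0), (1,2), (2,0), (2,2)
target (1,2) ∈ {SC,TSO,PSO}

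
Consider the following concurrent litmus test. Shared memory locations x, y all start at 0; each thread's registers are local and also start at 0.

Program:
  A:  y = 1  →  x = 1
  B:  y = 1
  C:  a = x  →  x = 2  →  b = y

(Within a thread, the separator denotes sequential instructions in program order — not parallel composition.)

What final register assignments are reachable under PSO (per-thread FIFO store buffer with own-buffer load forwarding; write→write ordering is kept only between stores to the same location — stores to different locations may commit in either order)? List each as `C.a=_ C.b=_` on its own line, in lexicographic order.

outcome vector order: (C.a,C.b)
|PSO outcomes| = 4

C.a=0 C.b=0
C.a=0 C.b=1
C.a=1 C.b=0
C.a=1 C.b=1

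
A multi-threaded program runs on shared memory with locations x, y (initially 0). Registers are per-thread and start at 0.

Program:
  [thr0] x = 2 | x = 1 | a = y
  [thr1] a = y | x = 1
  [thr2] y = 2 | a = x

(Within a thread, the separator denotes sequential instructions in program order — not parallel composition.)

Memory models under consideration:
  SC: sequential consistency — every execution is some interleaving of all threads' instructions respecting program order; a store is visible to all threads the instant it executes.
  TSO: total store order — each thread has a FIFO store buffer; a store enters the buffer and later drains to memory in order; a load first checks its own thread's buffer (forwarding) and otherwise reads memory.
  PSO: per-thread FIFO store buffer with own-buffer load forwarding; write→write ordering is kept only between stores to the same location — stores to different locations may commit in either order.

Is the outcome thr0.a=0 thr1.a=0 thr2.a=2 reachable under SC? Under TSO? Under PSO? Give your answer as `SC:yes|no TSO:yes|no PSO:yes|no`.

outcome vector order: (thr0.a,thr1.a,thr2.a)
under SC → 0/0/1; 0/2/1; 2/0/0; 2/0/1; 2/0/2; 2/2/0; 2/2/1; 2/2/2
under TSO → 0/0/0; 0/0/1; 0/0/2; 0/2/0; 0/2/1; 0/2/2; 2/0/0; 2/0/1; 2/0/2; 2/2/0; 2/2/1; 2/2/2
under PSO → 0/0/0; 0/0/1; 0/0/2; 0/2/0; 0/2/1; 0/2/2; 2/0/0; 2/0/1; 2/0/2; 2/2/0; 2/2/1; 2/2/2
target 0/0/2 ∈ {TSO,PSO}

SC:no TSO:yes PSO:yes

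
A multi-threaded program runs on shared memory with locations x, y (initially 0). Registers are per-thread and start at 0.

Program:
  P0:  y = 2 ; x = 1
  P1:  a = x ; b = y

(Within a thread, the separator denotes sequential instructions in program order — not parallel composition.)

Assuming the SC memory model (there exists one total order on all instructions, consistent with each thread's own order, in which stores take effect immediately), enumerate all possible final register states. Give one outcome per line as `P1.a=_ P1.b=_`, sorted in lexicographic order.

outcome vector order: (P1.a,P1.b)
|SC outcomes| = 3

P1.a=0 P1.b=0
P1.a=0 P1.b=2
P1.a=1 P1.b=2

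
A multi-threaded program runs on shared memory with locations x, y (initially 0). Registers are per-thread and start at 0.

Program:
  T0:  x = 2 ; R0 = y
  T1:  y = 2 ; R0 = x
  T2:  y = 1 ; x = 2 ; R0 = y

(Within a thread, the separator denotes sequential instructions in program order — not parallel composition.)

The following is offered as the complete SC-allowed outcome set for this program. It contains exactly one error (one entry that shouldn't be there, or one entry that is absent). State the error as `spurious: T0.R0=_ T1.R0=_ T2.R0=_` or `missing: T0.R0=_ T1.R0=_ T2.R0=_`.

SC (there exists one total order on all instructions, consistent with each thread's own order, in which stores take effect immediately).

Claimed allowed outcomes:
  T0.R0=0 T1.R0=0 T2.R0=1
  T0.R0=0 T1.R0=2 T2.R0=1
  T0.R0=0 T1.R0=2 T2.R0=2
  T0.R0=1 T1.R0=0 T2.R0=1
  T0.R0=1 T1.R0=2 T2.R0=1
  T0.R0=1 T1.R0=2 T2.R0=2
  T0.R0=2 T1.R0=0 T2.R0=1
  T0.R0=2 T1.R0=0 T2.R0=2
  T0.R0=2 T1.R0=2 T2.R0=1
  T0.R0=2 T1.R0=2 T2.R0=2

outcome vector order: (T0.R0,T1.R0,T2.R0)
SC (9): 021; 022; 101; 121; 122; 201; 202; 221; 222
claimed∖SC = {001}

spurious: T0.R0=0 T1.R0=0 T2.R0=1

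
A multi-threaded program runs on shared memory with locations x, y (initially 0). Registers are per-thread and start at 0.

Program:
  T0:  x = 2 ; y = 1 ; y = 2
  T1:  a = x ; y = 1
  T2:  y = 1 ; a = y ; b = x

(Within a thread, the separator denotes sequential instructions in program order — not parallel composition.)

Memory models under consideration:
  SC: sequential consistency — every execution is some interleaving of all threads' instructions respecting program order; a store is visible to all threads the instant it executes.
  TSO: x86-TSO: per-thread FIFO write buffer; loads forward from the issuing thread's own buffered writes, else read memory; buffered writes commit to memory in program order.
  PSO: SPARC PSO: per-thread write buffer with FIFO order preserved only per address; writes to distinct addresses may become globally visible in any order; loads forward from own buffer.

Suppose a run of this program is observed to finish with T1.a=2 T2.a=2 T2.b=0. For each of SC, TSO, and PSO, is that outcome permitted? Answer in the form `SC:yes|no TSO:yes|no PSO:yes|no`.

outcome vector order: (T1.a,T2.a,T2.b)
SC: 6 outcomes — {(0,1,0); (0,1,2); (0,2,2); (2,1,0); (2,1,2); (2,2,2)}
TSO: 6 outcomes — {(0,1,0); (0,1,2); (0,2,2); (2,1,0); (2,1,2); (2,2,2)}
PSO: 8 outcomes — {(0,1,0); (0,1,2); (0,2,0); (0,2,2); (2,1,0); (2,1,2); (2,2,0); (2,2,2)}
target (2,2,0) ∈ {PSO}

SC:no TSO:no PSO:yes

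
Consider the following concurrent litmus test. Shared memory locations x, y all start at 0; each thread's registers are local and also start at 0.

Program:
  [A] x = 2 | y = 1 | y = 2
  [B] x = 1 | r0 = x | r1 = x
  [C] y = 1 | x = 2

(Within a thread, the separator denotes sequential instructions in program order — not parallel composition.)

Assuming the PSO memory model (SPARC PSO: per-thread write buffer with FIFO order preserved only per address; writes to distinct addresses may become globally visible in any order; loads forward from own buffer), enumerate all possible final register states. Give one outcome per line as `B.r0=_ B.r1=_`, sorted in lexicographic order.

B.r0=1 B.r1=1
B.r0=1 B.r1=2
B.r0=2 B.r1=2

outcome vector order: (B.r0,B.r1)
|PSO outcomes| = 3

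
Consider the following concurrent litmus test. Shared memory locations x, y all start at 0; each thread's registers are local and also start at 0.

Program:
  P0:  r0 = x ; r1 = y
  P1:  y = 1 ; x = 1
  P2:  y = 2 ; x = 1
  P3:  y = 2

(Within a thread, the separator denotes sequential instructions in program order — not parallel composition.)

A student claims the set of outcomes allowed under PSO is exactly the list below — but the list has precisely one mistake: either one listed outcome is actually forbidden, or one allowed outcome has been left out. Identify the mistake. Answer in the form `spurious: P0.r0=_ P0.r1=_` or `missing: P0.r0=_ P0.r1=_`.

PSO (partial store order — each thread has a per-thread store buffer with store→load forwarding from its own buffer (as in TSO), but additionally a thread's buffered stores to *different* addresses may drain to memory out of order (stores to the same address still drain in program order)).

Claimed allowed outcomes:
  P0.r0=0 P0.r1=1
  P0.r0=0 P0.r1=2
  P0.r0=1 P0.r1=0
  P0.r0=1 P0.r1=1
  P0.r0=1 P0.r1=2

missing: P0.r0=0 P0.r1=0

outcome vector order: (P0.r0,P0.r1)
PSO: 6 outcomes — {<0 0> <0 1> <0 2> <1 0> <1 1> <1 2>}
PSO∖claimed = {<0 0>}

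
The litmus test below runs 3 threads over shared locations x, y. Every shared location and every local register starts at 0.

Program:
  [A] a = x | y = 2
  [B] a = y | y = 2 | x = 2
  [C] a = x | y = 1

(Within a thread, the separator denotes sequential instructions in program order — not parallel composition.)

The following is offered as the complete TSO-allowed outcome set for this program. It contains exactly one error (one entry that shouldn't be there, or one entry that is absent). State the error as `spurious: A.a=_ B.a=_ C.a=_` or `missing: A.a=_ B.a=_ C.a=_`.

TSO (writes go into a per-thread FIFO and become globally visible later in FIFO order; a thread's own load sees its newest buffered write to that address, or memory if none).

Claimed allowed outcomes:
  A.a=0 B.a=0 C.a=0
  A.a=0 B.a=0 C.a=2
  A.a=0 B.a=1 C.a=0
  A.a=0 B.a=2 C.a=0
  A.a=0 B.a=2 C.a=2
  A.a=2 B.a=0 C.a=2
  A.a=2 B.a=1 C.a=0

outcome vector order: (A.a,B.a,C.a)
TSO: 8 outcomes — {000, 002, 010, 020, 022, 200, 202, 210}
TSO∖claimed = {200}

missing: A.a=2 B.a=0 C.a=0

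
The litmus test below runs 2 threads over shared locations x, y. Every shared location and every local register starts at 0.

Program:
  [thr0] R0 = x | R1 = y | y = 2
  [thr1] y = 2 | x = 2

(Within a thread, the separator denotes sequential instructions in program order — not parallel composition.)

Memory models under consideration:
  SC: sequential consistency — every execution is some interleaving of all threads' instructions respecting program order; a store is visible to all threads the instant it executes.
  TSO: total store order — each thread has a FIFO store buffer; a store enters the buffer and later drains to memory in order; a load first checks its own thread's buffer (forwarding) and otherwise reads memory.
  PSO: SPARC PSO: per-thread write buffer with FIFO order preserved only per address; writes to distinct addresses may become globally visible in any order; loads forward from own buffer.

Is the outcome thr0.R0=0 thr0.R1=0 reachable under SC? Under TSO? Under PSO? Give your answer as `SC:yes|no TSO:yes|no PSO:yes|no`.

SC:yes TSO:yes PSO:yes

outcome vector order: (thr0.R0,thr0.R1)
SC: 3 outcomes — {0/0; 0/2; 2/2}
TSO: 3 outcomes — {0/0; 0/2; 2/2}
PSO: 4 outcomes — {0/0; 0/2; 2/0; 2/2}
target 0/0 ∈ {SC,TSO,PSO}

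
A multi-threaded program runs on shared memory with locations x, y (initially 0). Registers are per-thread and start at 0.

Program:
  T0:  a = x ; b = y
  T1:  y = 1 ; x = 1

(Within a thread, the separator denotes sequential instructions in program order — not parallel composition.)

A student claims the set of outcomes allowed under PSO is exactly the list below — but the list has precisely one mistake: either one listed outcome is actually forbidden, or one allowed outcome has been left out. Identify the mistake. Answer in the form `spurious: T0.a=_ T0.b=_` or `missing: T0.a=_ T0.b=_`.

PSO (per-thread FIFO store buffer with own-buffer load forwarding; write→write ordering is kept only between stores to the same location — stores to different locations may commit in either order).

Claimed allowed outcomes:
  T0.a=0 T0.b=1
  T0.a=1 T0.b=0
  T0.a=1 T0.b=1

outcome vector order: (T0.a,T0.b)
PSO (4): 0/0 0/1 1/0 1/1
PSO∖claimed = {0/0}

missing: T0.a=0 T0.b=0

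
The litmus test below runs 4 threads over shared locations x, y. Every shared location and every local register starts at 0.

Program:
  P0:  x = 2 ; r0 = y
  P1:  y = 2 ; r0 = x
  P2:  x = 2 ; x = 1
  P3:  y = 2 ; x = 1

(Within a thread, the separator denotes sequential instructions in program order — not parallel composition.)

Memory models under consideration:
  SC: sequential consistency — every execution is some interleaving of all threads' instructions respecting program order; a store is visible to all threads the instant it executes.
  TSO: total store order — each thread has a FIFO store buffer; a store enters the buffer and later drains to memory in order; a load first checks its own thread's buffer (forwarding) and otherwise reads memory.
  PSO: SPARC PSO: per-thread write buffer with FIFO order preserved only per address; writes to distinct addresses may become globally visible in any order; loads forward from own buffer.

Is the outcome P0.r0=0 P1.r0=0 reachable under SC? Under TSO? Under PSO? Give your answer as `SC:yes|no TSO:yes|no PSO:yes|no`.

SC:no TSO:yes PSO:yes

outcome vector order: (P0.r0,P1.r0)
SC (5): 01, 02, 20, 21, 22
TSO (6): 00, 01, 02, 20, 21, 22
PSO (6): 00, 01, 02, 20, 21, 22
target 00 ∈ {TSO,PSO}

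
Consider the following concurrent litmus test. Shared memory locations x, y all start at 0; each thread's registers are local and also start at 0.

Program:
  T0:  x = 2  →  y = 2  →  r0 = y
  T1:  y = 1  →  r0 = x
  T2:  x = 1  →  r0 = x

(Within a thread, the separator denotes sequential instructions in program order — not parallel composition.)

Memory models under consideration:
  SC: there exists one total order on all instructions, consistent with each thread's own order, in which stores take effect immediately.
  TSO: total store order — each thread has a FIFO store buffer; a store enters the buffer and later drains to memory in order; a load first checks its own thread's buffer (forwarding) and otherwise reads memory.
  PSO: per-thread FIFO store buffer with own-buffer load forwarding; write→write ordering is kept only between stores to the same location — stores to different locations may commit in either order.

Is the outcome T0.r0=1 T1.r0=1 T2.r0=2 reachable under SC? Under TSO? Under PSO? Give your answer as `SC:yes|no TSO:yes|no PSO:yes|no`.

outcome vector order: (T0.r0,T1.r0,T2.r0)
SC (9): 111 121 122 201 202 211 212 221 222
TSO (12): 101 102 111 112 121 122 201 202 211 212 221 222
PSO (12): 101 102 111 112 121 122 201 202 211 212 221 222
target 112 ∈ {TSO,PSO}

SC:no TSO:yes PSO:yes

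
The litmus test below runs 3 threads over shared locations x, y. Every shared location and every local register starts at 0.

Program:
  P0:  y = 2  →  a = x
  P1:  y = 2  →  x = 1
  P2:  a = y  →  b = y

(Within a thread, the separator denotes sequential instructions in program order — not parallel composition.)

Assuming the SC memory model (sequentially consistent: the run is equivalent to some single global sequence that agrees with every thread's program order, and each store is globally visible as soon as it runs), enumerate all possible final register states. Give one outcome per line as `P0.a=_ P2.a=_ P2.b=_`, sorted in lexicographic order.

P0.a=0 P2.a=0 P2.b=0
P0.a=0 P2.a=0 P2.b=2
P0.a=0 P2.a=2 P2.b=2
P0.a=1 P2.a=0 P2.b=0
P0.a=1 P2.a=0 P2.b=2
P0.a=1 P2.a=2 P2.b=2

outcome vector order: (P0.a,P2.a,P2.b)
|SC outcomes| = 6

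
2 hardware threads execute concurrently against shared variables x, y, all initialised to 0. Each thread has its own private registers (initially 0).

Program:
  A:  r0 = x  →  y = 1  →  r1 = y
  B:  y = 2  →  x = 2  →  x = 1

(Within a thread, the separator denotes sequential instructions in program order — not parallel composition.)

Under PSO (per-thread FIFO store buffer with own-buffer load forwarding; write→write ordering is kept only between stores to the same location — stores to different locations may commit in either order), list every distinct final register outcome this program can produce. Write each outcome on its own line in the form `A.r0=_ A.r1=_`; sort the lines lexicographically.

A.r0=0 A.r1=1
A.r0=0 A.r1=2
A.r0=1 A.r1=1
A.r0=1 A.r1=2
A.r0=2 A.r1=1
A.r0=2 A.r1=2

outcome vector order: (A.r0,A.r1)
|PSO outcomes| = 6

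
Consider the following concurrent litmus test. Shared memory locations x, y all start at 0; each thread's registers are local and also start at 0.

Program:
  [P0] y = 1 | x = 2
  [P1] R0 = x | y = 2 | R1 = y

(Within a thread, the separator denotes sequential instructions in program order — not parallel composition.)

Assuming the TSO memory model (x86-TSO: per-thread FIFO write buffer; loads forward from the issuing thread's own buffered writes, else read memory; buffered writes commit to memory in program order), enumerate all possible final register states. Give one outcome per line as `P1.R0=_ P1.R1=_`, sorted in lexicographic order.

P1.R0=0 P1.R1=1
P1.R0=0 P1.R1=2
P1.R0=2 P1.R1=2

outcome vector order: (P1.R0,P1.R1)
|TSO outcomes| = 3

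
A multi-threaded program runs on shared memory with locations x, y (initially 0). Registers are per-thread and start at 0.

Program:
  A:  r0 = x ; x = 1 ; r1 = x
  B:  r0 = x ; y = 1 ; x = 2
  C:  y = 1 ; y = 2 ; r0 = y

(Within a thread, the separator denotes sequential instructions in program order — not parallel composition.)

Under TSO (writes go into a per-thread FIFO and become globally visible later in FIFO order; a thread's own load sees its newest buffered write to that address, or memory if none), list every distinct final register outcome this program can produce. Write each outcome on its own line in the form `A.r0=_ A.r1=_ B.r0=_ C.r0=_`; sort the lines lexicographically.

outcome vector order: (A.r0,A.r1,B.r0,C.r0)
|TSO outcomes| = 10

A.r0=0 A.r1=1 B.r0=0 C.r0=1
A.r0=0 A.r1=1 B.r0=0 C.r0=2
A.r0=0 A.r1=1 B.r0=1 C.r0=1
A.r0=0 A.r1=1 B.r0=1 C.r0=2
A.r0=0 A.r1=2 B.r0=0 C.r0=1
A.r0=0 A.r1=2 B.r0=0 C.r0=2
A.r0=0 A.r1=2 B.r0=1 C.r0=1
A.r0=0 A.r1=2 B.r0=1 C.r0=2
A.r0=2 A.r1=1 B.r0=0 C.r0=1
A.r0=2 A.r1=1 B.r0=0 C.r0=2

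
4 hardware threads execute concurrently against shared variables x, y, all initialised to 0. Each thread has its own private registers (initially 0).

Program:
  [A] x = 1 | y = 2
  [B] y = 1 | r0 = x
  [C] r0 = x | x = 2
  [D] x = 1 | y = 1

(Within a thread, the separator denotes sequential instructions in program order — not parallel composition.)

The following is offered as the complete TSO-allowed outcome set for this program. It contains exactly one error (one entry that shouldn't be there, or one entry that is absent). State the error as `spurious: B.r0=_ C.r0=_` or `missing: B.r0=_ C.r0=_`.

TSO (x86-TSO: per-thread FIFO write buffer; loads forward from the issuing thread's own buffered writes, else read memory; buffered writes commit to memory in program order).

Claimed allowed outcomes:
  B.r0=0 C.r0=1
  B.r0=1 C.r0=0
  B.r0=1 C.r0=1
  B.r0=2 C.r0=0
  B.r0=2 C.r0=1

outcome vector order: (B.r0,C.r0)
TSO (6): 0/0 0/1 1/0 1/1 2/0 2/1
TSO∖claimed = {0/0}

missing: B.r0=0 C.r0=0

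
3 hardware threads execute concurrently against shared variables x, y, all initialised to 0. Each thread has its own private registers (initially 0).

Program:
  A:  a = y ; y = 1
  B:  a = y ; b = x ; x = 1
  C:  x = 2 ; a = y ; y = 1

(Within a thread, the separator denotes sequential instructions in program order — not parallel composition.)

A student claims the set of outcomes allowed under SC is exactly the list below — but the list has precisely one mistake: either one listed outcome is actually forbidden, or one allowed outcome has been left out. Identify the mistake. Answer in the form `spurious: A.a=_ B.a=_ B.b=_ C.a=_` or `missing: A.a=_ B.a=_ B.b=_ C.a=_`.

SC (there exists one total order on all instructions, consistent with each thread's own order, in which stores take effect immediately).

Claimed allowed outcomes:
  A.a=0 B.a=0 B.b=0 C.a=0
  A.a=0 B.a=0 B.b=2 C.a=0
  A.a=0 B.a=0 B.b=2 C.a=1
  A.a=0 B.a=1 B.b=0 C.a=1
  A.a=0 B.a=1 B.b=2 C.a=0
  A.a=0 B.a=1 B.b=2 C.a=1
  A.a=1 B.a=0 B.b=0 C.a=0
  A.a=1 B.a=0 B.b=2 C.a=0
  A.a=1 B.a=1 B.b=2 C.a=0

missing: A.a=0 B.a=0 B.b=0 C.a=1

outcome vector order: (A.a,B.a,B.b,C.a)
SC: 10 outcomes — {(0,0,0,0), (0,0,0,1), (0,0,2,0), (0,0,2,1), (0,1,0,1), (0,1,2,0), (0,1,2,1), (1,0,0,0), (1,0,2,0), (1,1,2,0)}
SC∖claimed = {(0,0,0,1)}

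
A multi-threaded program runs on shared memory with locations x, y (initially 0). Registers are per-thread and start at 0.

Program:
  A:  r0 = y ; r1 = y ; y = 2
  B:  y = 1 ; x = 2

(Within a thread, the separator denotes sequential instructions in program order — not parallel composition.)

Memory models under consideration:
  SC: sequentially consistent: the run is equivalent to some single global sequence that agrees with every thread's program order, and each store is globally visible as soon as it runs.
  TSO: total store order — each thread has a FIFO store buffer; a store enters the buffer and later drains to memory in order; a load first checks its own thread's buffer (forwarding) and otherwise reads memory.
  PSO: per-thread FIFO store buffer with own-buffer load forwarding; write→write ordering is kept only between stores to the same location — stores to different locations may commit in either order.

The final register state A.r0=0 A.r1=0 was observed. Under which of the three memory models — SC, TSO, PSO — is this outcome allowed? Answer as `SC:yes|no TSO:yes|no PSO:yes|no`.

SC:yes TSO:yes PSO:yes

outcome vector order: (A.r0,A.r1)
under SC → (0,0); (0,1); (1,1)
under TSO → (0,0); (0,1); (1,1)
under PSO → (0,0); (0,1); (1,1)
target (0,0) ∈ {SC,TSO,PSO}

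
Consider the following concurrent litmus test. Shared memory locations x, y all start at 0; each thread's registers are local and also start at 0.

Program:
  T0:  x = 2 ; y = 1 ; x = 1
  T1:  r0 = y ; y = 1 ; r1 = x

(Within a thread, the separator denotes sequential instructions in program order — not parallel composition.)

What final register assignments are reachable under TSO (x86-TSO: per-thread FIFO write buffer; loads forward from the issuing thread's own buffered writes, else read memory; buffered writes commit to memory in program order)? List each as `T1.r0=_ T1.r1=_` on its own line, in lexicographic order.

outcome vector order: (T1.r0,T1.r1)
|TSO outcomes| = 5

T1.r0=0 T1.r1=0
T1.r0=0 T1.r1=1
T1.r0=0 T1.r1=2
T1.r0=1 T1.r1=1
T1.r0=1 T1.r1=2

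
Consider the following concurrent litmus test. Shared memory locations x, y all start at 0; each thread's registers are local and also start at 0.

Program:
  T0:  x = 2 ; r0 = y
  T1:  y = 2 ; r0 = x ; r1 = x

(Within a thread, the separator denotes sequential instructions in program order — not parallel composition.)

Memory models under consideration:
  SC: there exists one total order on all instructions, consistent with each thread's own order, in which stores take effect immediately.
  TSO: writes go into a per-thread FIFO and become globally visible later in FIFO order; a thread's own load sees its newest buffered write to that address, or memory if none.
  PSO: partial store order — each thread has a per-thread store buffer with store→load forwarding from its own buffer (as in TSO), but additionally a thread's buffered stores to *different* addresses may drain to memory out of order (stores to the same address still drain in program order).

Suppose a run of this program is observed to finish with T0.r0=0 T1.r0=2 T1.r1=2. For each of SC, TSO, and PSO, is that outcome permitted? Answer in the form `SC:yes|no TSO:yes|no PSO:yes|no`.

outcome vector order: (T0.r0,T1.r0,T1.r1)
[SC] allowed = {022; 200; 202; 222}
[TSO] allowed = {000; 002; 022; 200; 202; 222}
[PSO] allowed = {000; 002; 022; 200; 202; 222}
target 022 ∈ {SC,TSO,PSO}

SC:yes TSO:yes PSO:yes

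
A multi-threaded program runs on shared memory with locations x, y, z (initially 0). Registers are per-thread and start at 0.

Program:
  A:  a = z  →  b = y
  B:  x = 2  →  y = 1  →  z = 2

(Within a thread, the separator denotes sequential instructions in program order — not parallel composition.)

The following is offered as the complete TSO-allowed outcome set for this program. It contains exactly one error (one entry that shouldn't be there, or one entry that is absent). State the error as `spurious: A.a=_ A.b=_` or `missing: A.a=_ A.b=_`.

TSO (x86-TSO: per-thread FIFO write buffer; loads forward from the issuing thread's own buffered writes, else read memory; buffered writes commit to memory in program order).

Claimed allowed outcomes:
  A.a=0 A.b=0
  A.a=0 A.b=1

missing: A.a=2 A.b=1

outcome vector order: (A.a,A.b)
TSO: 3 outcomes — {(0,0), (0,1), (2,1)}
TSO∖claimed = {(2,1)}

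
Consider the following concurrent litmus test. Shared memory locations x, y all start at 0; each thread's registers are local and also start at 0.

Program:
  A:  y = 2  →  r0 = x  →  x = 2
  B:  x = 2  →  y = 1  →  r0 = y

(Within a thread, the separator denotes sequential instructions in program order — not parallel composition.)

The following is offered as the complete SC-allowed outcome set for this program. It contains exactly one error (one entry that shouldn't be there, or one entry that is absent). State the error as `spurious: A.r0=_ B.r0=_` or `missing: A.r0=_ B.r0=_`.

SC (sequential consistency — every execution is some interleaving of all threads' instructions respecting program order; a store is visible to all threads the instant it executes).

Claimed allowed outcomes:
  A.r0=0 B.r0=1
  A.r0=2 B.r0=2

outcome vector order: (A.r0,B.r0)
[SC] allowed = {<0 1>; <2 1>; <2 2>}
SC∖claimed = {<2 1>}

missing: A.r0=2 B.r0=1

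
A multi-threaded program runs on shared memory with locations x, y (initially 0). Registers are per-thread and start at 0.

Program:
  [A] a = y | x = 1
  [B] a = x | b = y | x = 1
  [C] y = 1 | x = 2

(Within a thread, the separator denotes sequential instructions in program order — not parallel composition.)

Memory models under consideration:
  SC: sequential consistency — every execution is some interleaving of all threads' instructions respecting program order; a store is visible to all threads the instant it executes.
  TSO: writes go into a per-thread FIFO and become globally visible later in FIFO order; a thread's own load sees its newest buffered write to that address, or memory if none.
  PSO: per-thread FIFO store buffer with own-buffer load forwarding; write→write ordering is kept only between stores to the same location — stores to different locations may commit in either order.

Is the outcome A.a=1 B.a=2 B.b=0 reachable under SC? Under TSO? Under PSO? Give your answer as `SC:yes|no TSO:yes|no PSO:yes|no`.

outcome vector order: (A.a,B.a,B.b)
under SC → (0,0,0), (0,0,1), (0,1,0), (0,1,1), (0,2,1), (1,0,0), (1,0,1), (1,1,1), (1,2,1)
under TSO → (0,0,0), (0,0,1), (0,1,0), (0,1,1), (0,2,1), (1,0,0), (1,0,1), (1,1,1), (1,2,1)
under PSO → (0,0,0), (0,0,1), (0,1,0), (0,1,1), (0,2,0), (0,2,1), (1,0,0), (1,0,1), (1,1,1), (1,2,0), (1,2,1)
target (1,2,0) ∈ {PSO}

SC:no TSO:no PSO:yes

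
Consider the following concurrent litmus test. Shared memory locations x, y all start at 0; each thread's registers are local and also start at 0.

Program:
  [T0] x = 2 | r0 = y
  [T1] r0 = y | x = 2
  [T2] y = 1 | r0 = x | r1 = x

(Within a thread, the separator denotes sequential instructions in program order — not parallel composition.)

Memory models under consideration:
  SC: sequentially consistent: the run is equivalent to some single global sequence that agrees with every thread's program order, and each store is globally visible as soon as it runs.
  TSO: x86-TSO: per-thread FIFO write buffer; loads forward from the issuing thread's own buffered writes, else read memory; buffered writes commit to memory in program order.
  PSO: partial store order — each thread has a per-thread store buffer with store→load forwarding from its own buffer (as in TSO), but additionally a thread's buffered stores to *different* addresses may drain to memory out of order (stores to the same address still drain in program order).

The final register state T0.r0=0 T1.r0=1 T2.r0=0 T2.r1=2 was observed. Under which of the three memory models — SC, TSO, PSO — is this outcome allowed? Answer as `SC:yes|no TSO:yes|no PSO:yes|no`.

SC:no TSO:yes PSO:yes

outcome vector order: (T0.r0,T1.r0,T2.r0,T2.r1)
[SC] allowed = {0022 0122 1000 1002 1022 1100 1102 1122}
[TSO] allowed = {0000 0002 0022 0100 0102 0122 1000 1002 1022 1100 1102 1122}
[PSO] allowed = {0000 0002 0022 0100 0102 0122 1000 1002 1022 1100 1102 1122}
target 0102 ∈ {TSO,PSO}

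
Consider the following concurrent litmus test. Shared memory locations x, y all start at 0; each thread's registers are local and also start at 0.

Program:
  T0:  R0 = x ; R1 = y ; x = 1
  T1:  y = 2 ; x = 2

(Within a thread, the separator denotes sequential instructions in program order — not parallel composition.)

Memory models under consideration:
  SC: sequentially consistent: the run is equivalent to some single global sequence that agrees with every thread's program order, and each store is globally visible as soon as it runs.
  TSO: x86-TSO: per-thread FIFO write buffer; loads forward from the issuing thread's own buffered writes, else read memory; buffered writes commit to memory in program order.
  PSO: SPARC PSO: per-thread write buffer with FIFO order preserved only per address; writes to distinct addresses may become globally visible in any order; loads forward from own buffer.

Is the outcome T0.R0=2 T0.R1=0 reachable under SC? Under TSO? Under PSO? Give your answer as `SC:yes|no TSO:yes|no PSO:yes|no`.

SC:no TSO:no PSO:yes

outcome vector order: (T0.R0,T0.R1)
[SC] allowed = {<0 0>; <0 2>; <2 2>}
[TSO] allowed = {<0 0>; <0 2>; <2 2>}
[PSO] allowed = {<0 0>; <0 2>; <2 0>; <2 2>}
target <2 0> ∈ {PSO}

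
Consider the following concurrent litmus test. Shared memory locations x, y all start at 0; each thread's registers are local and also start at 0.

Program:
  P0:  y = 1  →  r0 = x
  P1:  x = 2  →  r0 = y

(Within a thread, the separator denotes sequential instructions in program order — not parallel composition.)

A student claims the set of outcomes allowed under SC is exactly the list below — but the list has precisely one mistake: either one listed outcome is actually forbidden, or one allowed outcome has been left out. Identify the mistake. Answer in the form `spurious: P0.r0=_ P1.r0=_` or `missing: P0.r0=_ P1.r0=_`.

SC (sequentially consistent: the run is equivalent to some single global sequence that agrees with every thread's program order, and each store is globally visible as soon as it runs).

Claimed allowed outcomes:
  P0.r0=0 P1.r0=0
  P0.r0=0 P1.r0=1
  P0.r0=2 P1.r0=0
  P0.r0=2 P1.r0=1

outcome vector order: (P0.r0,P1.r0)
under SC → 01; 20; 21
claimed∖SC = {00}

spurious: P0.r0=0 P1.r0=0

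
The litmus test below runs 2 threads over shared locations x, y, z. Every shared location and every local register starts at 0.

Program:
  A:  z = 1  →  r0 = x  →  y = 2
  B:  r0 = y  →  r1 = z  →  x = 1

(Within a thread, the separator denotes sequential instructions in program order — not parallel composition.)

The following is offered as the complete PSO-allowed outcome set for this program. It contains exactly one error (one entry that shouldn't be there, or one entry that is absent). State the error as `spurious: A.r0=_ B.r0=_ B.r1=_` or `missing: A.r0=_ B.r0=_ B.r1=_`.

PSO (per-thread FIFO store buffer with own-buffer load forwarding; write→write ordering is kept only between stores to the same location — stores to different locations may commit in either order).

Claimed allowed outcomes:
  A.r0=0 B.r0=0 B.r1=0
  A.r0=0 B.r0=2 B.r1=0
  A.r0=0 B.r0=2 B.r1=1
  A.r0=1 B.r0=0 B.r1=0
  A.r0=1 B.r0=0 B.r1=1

missing: A.r0=0 B.r0=0 B.r1=1

outcome vector order: (A.r0,B.r0,B.r1)
under PSO → <0 0 0> <0 0 1> <0 2 0> <0 2 1> <1 0 0> <1 0 1>
PSO∖claimed = {<0 0 1>}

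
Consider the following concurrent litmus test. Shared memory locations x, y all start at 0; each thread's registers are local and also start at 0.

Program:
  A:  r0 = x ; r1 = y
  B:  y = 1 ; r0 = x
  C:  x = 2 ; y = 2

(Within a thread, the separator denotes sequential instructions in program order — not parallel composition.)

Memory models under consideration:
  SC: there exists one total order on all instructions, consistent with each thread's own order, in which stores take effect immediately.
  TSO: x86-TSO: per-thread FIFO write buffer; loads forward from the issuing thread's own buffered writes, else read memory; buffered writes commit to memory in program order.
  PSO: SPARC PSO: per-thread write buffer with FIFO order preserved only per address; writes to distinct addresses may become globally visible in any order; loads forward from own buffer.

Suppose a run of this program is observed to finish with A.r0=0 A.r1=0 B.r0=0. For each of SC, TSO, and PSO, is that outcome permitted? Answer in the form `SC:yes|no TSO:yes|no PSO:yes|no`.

SC:yes TSO:yes PSO:yes

outcome vector order: (A.r0,A.r1,B.r0)
under SC → <0 0 0>, <0 0 2>, <0 1 0>, <0 1 2>, <0 2 0>, <0 2 2>, <2 0 2>, <2 1 0>, <2 1 2>, <2 2 0>, <2 2 2>
under TSO → <0 0 0>, <0 0 2>, <0 1 0>, <0 1 2>, <0 2 0>, <0 2 2>, <2 0 0>, <2 0 2>, <2 1 0>, <2 1 2>, <2 2 0>, <2 2 2>
under PSO → <0 0 0>, <0 0 2>, <0 1 0>, <0 1 2>, <0 2 0>, <0 2 2>, <2 0 0>, <2 0 2>, <2 1 0>, <2 1 2>, <2 2 0>, <2 2 2>
target <0 0 0> ∈ {SC,TSO,PSO}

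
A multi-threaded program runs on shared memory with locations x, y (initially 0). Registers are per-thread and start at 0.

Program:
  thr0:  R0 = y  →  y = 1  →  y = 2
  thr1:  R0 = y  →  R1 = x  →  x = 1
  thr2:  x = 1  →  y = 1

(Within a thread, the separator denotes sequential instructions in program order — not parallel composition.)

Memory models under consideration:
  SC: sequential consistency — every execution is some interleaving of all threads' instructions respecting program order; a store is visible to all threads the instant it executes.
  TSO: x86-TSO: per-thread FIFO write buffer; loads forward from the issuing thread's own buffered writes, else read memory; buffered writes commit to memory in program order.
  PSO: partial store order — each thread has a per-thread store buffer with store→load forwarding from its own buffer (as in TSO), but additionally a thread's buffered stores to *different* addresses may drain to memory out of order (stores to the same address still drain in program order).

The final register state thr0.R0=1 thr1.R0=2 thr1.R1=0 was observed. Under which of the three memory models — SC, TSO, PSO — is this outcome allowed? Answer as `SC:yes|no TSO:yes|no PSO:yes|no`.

SC:no TSO:no PSO:yes

outcome vector order: (thr0.R0,thr1.R0,thr1.R1)
under SC → 000 001 010 011 020 021 100 101 111 121
under TSO → 000 001 010 011 020 021 100 101 111 121
under PSO → 000 001 010 011 020 021 100 101 110 111 120 121
target 120 ∈ {PSO}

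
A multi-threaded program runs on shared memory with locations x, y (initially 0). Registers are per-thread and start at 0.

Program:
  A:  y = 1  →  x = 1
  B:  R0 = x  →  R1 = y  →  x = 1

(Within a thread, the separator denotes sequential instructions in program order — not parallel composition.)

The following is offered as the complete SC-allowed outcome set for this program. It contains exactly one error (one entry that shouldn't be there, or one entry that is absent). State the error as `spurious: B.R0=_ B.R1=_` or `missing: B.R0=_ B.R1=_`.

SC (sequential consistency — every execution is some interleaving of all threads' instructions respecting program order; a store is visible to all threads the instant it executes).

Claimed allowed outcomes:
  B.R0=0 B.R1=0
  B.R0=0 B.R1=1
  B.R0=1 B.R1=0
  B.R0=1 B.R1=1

outcome vector order: (B.R0,B.R1)
under SC → (0,0) (0,1) (1,1)
claimed∖SC = {(1,0)}

spurious: B.R0=1 B.R1=0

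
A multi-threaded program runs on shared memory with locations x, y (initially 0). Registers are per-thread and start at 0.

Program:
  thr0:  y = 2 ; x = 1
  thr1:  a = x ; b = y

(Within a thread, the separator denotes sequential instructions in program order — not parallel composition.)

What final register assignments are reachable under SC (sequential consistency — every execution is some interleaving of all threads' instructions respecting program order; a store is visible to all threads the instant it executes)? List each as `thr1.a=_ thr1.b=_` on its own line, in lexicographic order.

thr1.a=0 thr1.b=0
thr1.a=0 thr1.b=2
thr1.a=1 thr1.b=2

outcome vector order: (thr1.a,thr1.b)
|SC outcomes| = 3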